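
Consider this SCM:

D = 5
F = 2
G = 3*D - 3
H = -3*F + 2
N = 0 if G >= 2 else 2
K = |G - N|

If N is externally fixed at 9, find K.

3

The intervention breaks the incoming arrows to N: N = 0 if G >= 2 else 2 no longer applies, and N = 9.
G = 3*D - 3  [with D=5]  = 12
K = |G - N|  [with G=12, N=9]  = 3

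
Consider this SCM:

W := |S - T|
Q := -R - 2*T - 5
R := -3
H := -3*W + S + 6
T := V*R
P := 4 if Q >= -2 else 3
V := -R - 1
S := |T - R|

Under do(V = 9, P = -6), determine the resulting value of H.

-123

Under do(V = 9, P = -6), each intervened variable's structural equation is replaced by its fixed value.
T = V*R  [with V=9, R=-3]  = -27
S = |T - R|  [with T=-27, R=-3]  = 24
W = |S - T|  [with S=24, T=-27]  = 51
H = -3*W + S + 6  [with W=51, S=24]  = -123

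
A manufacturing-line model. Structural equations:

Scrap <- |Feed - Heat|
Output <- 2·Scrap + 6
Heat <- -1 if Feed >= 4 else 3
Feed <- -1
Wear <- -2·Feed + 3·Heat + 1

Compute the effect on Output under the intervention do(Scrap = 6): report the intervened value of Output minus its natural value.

4

Intervening sets Scrap = 6 and removes its equation (Scrap <- |Feed - Heat|).
Output = 2·Scrap + 6  [with Scrap=6]  = 18
Without intervention: Heat = -1 if Feed >= 4 else 3  [with Feed=-1]  = 3; Scrap = |Feed - Heat|  [with Feed=-1, Heat=3]  = 4; Output = 2·Scrap + 6  [with Scrap=4]  = 14.
Change = 18 − 14 = 4.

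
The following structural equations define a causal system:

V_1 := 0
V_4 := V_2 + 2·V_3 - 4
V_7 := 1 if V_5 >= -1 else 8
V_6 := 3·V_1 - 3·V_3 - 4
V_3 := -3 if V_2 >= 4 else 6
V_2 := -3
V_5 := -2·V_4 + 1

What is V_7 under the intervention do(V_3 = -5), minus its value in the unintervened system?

-7

The intervention breaks the incoming arrows to V_3: V_3 := -3 if V_2 >= 4 else 6 no longer applies, and V_3 = -5.
V_4 = V_2 + 2·V_3 - 4  [with V_2=-3, V_3=-5]  = -17
V_5 = -2·V_4 + 1  [with V_4=-17]  = 35
V_7 = 1 if V_5 >= -1 else 8  [with V_5=35]  = 1
Without intervention: V_3 = -3 if V_2 >= 4 else 6  [with V_2=-3]  = 6; V_4 = V_2 + 2·V_3 - 4  [with V_2=-3, V_3=6]  = 5; V_5 = -2·V_4 + 1  [with V_4=5]  = -9; V_7 = 1 if V_5 >= -1 else 8  [with V_5=-9]  = 8.
Change = 1 − 8 = -7.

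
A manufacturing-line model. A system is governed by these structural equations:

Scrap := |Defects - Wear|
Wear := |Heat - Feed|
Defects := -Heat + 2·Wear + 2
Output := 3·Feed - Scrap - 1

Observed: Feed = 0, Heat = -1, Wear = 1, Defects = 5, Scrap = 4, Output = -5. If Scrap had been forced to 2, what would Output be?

The intervention breaks the incoming arrows to Scrap: Scrap := |Defects - Wear| no longer applies, and Scrap = 2.
Output = 3·Feed - Scrap - 1  [with Feed=0, Scrap=2]  = -3

-3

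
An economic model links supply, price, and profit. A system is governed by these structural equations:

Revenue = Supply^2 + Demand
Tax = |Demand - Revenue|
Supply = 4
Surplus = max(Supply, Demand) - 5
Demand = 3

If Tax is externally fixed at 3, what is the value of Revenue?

Under do(Tax=3), the mechanism Tax = |Demand - Revenue| is discarded; Tax is fixed at 3.
Since Revenue is not a descendant of the intervened variable, it is unaffected.
Revenue = Supply^2 + Demand  [with Supply=4, Demand=3]  = 19

19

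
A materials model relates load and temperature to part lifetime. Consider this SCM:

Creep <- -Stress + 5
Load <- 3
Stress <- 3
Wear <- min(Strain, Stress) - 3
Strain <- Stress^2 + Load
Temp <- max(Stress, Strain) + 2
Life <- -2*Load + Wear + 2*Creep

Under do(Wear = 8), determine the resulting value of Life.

6

Intervening sets Wear = 8 and removes its equation (Wear <- min(Strain, Stress) - 3).
Creep = -Stress + 5  [with Stress=3]  = 2
Life = -2*Load + Wear + 2*Creep  [with Load=3, Wear=8, Creep=2]  = 6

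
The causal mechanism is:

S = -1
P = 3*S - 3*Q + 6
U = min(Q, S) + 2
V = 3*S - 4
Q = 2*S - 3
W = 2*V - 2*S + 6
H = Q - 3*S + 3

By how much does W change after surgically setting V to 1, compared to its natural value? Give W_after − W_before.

16

The intervention breaks the incoming arrows to V: V = 3*S - 4 no longer applies, and V = 1.
W = 2*V - 2*S + 6  [with V=1, S=-1]  = 10
Without intervention: V = 3*S - 4  [with S=-1]  = -7; W = 2*V - 2*S + 6  [with V=-7, S=-1]  = -6.
Change = 10 − (-6) = 16.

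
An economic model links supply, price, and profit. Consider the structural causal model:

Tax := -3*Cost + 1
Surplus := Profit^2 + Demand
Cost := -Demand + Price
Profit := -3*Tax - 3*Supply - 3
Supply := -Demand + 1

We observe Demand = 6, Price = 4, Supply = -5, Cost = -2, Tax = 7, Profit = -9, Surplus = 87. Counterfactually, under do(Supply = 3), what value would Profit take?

-33

The intervention breaks the incoming arrows to Supply: Supply := -Demand + 1 no longer applies, and Supply = 3.
Cost = -Demand + Price  [with Demand=6, Price=4]  = -2
Tax = -3*Cost + 1  [with Cost=-2]  = 7
Profit = -3*Tax - 3*Supply - 3  [with Tax=7, Supply=3]  = -33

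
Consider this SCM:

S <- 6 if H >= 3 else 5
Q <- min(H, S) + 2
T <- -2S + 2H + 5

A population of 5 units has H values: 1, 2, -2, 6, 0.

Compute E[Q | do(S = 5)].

3.2

do(S=5) breaks S's dependence on H. With S=5 fixed, Q across the units is 3, 4, 0, 7, 2, mean 3.2.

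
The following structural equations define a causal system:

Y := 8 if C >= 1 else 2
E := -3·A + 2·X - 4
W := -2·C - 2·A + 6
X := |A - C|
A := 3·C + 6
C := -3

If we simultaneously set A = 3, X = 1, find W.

6

Under do(A = 3, X = 1), each intervened variable's structural equation is replaced by its fixed value.
W = -2·C - 2·A + 6  [with C=-3, A=3]  = 6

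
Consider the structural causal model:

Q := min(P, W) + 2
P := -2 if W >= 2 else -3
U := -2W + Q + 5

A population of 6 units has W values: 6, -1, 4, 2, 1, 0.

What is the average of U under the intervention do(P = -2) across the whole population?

Under do(P=-2), P's equation is replaced by P=-2 for every unit. Per-unit U: -7, 7, -3, 1, 3, 5. Mean = 1.

1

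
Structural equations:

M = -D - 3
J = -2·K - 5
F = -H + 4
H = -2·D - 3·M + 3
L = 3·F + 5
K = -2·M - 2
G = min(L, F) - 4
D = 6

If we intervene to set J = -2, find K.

Under do(J=-2), the mechanism J = -2·K - 5 is discarded; J is fixed at -2.
Since K is not a descendant of the intervened variable, it is unaffected.
M = -D - 3  [with D=6]  = -9
K = -2·M - 2  [with M=-9]  = 16

16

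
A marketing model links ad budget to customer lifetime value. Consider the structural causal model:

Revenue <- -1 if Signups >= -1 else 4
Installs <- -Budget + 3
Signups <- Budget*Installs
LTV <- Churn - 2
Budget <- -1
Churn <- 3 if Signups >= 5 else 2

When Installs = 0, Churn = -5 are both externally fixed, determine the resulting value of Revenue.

-1

Setting Installs = 0, Churn = -5 by intervention discards those variables' equations.
Signups = Budget*Installs  [with Budget=-1, Installs=0]  = 0
Revenue = -1 if Signups >= -1 else 4  [with Signups=0]  = -1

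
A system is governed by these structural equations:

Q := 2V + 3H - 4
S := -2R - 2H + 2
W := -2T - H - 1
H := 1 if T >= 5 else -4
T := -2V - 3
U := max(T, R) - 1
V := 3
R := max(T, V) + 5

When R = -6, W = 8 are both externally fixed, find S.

22

Setting R = -6, W = 8 by intervention discards those variables' equations.
T = -2V - 3  [with V=3]  = -9
H = 1 if T >= 5 else -4  [with T=-9]  = -4
S = -2R - 2H + 2  [with R=-6, H=-4]  = 22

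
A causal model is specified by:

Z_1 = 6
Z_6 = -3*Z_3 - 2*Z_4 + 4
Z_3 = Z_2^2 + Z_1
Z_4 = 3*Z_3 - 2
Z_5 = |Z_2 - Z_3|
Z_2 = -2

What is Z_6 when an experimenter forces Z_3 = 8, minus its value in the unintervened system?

18

The intervention breaks the incoming arrows to Z_3: Z_3 = Z_2^2 + Z_1 no longer applies, and Z_3 = 8.
Z_4 = 3*Z_3 - 2  [with Z_3=8]  = 22
Z_6 = -3*Z_3 - 2*Z_4 + 4  [with Z_3=8, Z_4=22]  = -64
Without intervention: Z_3 = Z_2^2 + Z_1  [with Z_2=-2, Z_1=6]  = 10; Z_4 = 3*Z_3 - 2  [with Z_3=10]  = 28; Z_6 = -3*Z_3 - 2*Z_4 + 4  [with Z_3=10, Z_4=28]  = -82.
Change = -64 − (-82) = 18.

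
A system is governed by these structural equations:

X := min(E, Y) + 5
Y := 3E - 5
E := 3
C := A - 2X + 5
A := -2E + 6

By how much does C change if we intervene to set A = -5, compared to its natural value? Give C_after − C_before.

-5

Intervening sets A = -5 and removes its equation (A := -2E + 6).
Y = 3E - 5  [with E=3]  = 4
X = min(E, Y) + 5  [with E=3, Y=4]  = 8
C = A - 2X + 5  [with A=-5, X=8]  = -16
Without intervention: Y = 3E - 5  [with E=3]  = 4; X = min(E, Y) + 5  [with E=3, Y=4]  = 8; A = -2E + 6  [with E=3]  = 0; C = A - 2X + 5  [with A=0, X=8]  = -11.
Change = -16 − (-11) = -5.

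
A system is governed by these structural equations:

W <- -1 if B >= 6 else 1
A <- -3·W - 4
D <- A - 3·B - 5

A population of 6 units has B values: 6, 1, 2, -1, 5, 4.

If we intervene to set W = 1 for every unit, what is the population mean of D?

Every unit gets W=1 under the intervention. D values become -30, -15, -18, -9, -27, -24; E[D|do(W=1)] = -20.5.

-20.5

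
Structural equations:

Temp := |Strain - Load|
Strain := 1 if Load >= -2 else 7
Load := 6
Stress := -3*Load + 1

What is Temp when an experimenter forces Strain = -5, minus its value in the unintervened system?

The intervention breaks the incoming arrows to Strain: Strain := 1 if Load >= -2 else 7 no longer applies, and Strain = -5.
Temp = |Strain - Load|  [with Strain=-5, Load=6]  = 11
Without intervention: Strain = 1 if Load >= -2 else 7  [with Load=6]  = 1; Temp = |Strain - Load|  [with Strain=1, Load=6]  = 5.
Change = 11 − 5 = 6.

6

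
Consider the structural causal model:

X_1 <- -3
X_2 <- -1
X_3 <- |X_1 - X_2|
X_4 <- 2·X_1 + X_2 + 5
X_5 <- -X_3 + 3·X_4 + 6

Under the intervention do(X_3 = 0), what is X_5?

0

do(X_3=0) replaces the equation X_3 <- |X_1 - X_2| with the constant X_3 = 0.
X_4 = 2·X_1 + X_2 + 5  [with X_1=-3, X_2=-1]  = -2
X_5 = -X_3 + 3·X_4 + 6  [with X_3=0, X_4=-2]  = 0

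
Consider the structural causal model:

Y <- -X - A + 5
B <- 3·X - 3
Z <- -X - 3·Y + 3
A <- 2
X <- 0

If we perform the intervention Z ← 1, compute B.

Intervening sets Z = 1 and removes its equation (Z <- -X - 3·Y + 3).
No directed path runs from Z to B, so B keeps its natural value.
B = 3·X - 3  [with X=0]  = -3

-3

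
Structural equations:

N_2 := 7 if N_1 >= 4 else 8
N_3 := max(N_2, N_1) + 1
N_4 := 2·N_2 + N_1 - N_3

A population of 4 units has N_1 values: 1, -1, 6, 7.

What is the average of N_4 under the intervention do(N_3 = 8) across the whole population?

Every unit gets N_3=8 under the intervention. N_4 values become 9, 7, 12, 13; E[N_4|do(N_3=8)] = 10.25.

10.25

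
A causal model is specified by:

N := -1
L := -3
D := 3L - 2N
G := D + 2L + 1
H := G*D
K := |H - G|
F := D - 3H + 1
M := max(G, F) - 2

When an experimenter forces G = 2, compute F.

The intervention breaks the incoming arrows to G: G := D + 2L + 1 no longer applies, and G = 2.
D = 3L - 2N  [with L=-3, N=-1]  = -7
H = G*D  [with G=2, D=-7]  = -14
F = D - 3H + 1  [with D=-7, H=-14]  = 36

36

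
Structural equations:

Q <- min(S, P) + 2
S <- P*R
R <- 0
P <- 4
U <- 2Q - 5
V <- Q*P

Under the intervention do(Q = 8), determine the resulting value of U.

11

Under do(Q=8), the mechanism Q <- min(S, P) + 2 is discarded; Q is fixed at 8.
U = 2Q - 5  [with Q=8]  = 11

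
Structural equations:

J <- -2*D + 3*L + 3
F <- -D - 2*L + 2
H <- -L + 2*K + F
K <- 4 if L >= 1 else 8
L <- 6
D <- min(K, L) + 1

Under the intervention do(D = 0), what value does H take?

-8

The intervention breaks the incoming arrows to D: D <- min(K, L) + 1 no longer applies, and D = 0.
K = 4 if L >= 1 else 8  [with L=6]  = 4
F = -D - 2*L + 2  [with D=0, L=6]  = -10
H = -L + 2*K + F  [with L=6, K=4, F=-10]  = -8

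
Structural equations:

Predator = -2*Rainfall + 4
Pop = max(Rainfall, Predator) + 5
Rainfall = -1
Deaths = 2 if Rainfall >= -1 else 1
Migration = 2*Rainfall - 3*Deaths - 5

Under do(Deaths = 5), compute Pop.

do(Deaths=5) replaces the equation Deaths = 2 if Rainfall >= -1 else 1 with the constant Deaths = 5.
Pop is not downstream of the intervention, so its value is determined by the original equations.
Predator = -2*Rainfall + 4  [with Rainfall=-1]  = 6
Pop = max(Rainfall, Predator) + 5  [with Rainfall=-1, Predator=6]  = 11

11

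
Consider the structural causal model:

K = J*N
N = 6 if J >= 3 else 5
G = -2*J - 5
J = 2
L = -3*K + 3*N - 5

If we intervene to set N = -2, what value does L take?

Under do(N=-2), the mechanism N = 6 if J >= 3 else 5 is discarded; N is fixed at -2.
K = J*N  [with J=2, N=-2]  = -4
L = -3*K + 3*N - 5  [with K=-4, N=-2]  = 1

1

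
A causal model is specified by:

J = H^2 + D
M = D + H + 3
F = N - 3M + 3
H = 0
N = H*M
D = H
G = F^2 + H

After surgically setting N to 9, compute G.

9

Under do(N=9), the mechanism N = H*M is discarded; N is fixed at 9.
D = H  [with H=0]  = 0
M = D + H + 3  [with D=0, H=0]  = 3
F = N - 3M + 3  [with N=9, M=3]  = 3
G = F^2 + H  [with F=3, H=0]  = 9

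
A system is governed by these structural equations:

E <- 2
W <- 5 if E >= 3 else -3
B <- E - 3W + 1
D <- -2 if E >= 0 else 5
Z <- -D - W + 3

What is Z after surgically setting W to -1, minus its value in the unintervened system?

do(W=-1) replaces the equation W <- 5 if E >= 3 else -3 with the constant W = -1.
D = -2 if E >= 0 else 5  [with E=2]  = -2
Z = -D - W + 3  [with D=-2, W=-1]  = 6
Without intervention: W = 5 if E >= 3 else -3  [with E=2]  = -3; D = -2 if E >= 0 else 5  [with E=2]  = -2; Z = -D - W + 3  [with D=-2, W=-3]  = 8.
Change = 6 − 8 = -2.

-2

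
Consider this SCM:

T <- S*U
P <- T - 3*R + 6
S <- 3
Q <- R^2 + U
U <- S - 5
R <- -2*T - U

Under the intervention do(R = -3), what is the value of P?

9

Under do(R=-3), the mechanism R <- -2*T - U is discarded; R is fixed at -3.
U = S - 5  [with S=3]  = -2
T = S*U  [with S=3, U=-2]  = -6
P = T - 3*R + 6  [with T=-6, R=-3]  = 9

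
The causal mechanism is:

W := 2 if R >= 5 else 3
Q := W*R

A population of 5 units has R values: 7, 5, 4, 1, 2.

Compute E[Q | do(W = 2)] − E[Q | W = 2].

-4.4

do(W=2) breaks W's dependence on R. With W=2 fixed, Q across the units is 14, 10, 8, 2, 4, mean 7.6.
Conditioning on W=2 selects the 2 unit(s) with R ∈ {7, 5}. Their Q values: 14, 10. Mean = 12.
Difference = 7.6 − 12 = -4.4.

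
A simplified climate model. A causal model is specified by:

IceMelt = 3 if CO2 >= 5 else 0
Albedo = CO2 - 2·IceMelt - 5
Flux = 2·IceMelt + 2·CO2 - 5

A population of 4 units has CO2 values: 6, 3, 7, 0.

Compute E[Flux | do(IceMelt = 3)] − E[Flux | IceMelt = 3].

Under do(IceMelt=3), IceMelt's equation is replaced by IceMelt=3 for every unit. Per-unit Flux: 13, 7, 15, 1. Mean = 9.
E[Flux|IceMelt=3] averages over only the 2 units with IceMelt=3 (CO2 = 6, 7): Flux = 13, 15, mean 14.
Difference = 9 − 14 = -5.

-5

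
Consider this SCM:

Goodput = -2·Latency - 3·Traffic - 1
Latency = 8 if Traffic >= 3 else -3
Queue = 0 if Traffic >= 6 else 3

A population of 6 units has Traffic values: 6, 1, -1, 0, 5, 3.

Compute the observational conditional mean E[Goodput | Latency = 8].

-31

Conditioning on Latency=8 selects the 3 unit(s) with Traffic ∈ {6, 5, 3}. Their Goodput values: -35, -32, -26. Mean = -31.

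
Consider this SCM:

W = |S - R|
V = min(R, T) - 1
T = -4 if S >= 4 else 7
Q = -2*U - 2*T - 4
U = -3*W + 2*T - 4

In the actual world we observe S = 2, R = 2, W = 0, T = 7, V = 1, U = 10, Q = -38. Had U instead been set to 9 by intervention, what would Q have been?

Intervening sets U = 9 and removes its equation (U = -3*W + 2*T - 4).
T = -4 if S >= 4 else 7  [with S=2]  = 7
Q = -2*U - 2*T - 4  [with U=9, T=7]  = -36

-36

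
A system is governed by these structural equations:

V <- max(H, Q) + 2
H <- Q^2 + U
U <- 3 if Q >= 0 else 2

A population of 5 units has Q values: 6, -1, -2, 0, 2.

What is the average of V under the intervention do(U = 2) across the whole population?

13

do(U=2) breaks U's dependence on Q. With U=2 fixed, V across the units is 40, 5, 8, 4, 8, mean 13.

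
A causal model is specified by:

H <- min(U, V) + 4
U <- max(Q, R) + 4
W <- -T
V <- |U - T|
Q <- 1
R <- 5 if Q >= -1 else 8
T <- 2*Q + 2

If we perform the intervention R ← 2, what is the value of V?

do(R=2) replaces the equation R <- 5 if Q >= -1 else 8 with the constant R = 2.
U = max(Q, R) + 4  [with Q=1, R=2]  = 6
T = 2*Q + 2  [with Q=1]  = 4
V = |U - T|  [with U=6, T=4]  = 2

2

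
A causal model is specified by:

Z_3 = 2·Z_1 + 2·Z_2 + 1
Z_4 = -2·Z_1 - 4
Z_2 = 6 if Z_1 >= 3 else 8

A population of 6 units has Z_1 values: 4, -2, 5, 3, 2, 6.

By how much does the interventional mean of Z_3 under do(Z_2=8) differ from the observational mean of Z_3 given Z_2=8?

6

The intervention sets Z_2=8 in all 6 units regardless of Z_1. Recomputing Z_3 per unit gives 25, 13, 27, 23, 21, 29; average 23.
E[Z_3|Z_2=8] averages over only the 2 units with Z_2=8 (Z_1 = -2, 2): Z_3 = 13, 21, mean 17.
Difference = 23 − 17 = 6.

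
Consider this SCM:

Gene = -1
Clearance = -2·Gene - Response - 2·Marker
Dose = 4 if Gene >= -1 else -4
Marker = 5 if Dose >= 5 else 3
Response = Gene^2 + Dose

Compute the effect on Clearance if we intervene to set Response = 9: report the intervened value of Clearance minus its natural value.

Intervening sets Response = 9 and removes its equation (Response = Gene^2 + Dose).
Dose = 4 if Gene >= -1 else -4  [with Gene=-1]  = 4
Marker = 5 if Dose >= 5 else 3  [with Dose=4]  = 3
Clearance = -2·Gene - Response - 2·Marker  [with Gene=-1, Response=9, Marker=3]  = -13
Without intervention: Dose = 4 if Gene >= -1 else -4  [with Gene=-1]  = 4; Marker = 5 if Dose >= 5 else 3  [with Dose=4]  = 3; Response = Gene^2 + Dose  [with Gene=-1, Dose=4]  = 5; Clearance = -2·Gene - Response - 2·Marker  [with Gene=-1, Response=5, Marker=3]  = -9.
Change = -13 − (-9) = -4.

-4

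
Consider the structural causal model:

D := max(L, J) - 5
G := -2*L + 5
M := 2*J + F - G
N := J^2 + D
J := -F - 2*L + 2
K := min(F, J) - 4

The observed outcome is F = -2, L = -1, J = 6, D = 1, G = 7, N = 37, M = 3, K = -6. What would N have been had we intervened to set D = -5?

Under do(D=-5), the mechanism D := max(L, J) - 5 is discarded; D is fixed at -5.
J = -F - 2*L + 2  [with F=-2, L=-1]  = 6
N = J^2 + D  [with J=6, D=-5]  = 31

31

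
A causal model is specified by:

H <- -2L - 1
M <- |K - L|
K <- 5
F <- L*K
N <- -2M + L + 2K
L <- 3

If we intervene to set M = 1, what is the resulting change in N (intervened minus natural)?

The intervention breaks the incoming arrows to M: M <- |K - L| no longer applies, and M = 1.
N = -2M + L + 2K  [with M=1, L=3, K=5]  = 11
Without intervention: M = |K - L|  [with K=5, L=3]  = 2; N = -2M + L + 2K  [with M=2, L=3, K=5]  = 9.
Change = 11 − 9 = 2.

2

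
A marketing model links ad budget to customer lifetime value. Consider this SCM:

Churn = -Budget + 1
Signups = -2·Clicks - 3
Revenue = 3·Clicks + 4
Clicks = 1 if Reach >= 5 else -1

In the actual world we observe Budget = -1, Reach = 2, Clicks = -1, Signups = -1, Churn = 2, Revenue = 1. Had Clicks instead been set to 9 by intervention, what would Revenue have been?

31

The intervention breaks the incoming arrows to Clicks: Clicks = 1 if Reach >= 5 else -1 no longer applies, and Clicks = 9.
Revenue = 3·Clicks + 4  [with Clicks=9]  = 31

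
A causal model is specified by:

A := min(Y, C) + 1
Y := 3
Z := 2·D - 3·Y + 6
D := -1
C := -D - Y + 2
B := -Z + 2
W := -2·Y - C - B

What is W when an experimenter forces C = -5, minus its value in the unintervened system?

5

The intervention breaks the incoming arrows to C: C := -D - Y + 2 no longer applies, and C = -5.
Z = 2·D - 3·Y + 6  [with D=-1, Y=3]  = -5
B = -Z + 2  [with Z=-5]  = 7
W = -2·Y - C - B  [with Y=3, C=-5, B=7]  = -8
Without intervention: Z = 2·D - 3·Y + 6  [with D=-1, Y=3]  = -5; C = -D - Y + 2  [with D=-1, Y=3]  = 0; B = -Z + 2  [with Z=-5]  = 7; W = -2·Y - C - B  [with Y=3, C=0, B=7]  = -13.
Change = -8 − (-13) = 5.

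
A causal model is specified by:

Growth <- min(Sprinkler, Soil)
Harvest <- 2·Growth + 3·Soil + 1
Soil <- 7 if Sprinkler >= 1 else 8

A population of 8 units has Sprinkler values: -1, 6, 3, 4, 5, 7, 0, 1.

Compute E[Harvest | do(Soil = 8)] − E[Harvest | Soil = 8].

7.25

Under do(Soil=8), Soil's equation is replaced by Soil=8 for every unit. Per-unit Harvest: 23, 37, 31, 33, 35, 39, 25, 27. Mean = 31.25.
E[Harvest|Soil=8] averages over only the 2 units with Soil=8 (Sprinkler = -1, 0): Harvest = 23, 25, mean 24.
Difference = 31.25 − 24 = 7.25.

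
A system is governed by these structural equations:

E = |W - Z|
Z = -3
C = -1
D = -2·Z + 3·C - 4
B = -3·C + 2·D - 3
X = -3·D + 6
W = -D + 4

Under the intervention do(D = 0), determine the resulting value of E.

7

do(D=0) replaces the equation D = -2·Z + 3·C - 4 with the constant D = 0.
W = -D + 4  [with D=0]  = 4
E = |W - Z|  [with W=4, Z=-3]  = 7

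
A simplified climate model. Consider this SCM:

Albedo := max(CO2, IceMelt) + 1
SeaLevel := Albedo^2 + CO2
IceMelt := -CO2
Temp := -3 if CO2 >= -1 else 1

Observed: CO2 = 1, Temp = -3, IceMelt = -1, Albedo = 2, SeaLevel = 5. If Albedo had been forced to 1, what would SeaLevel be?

2

Intervening sets Albedo = 1 and removes its equation (Albedo := max(CO2, IceMelt) + 1).
SeaLevel = Albedo^2 + CO2  [with Albedo=1, CO2=1]  = 2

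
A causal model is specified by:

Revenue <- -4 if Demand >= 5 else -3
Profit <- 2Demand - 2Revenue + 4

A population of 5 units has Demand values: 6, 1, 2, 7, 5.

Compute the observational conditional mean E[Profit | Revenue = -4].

24

E[Profit|Revenue=-4] averages over only the 3 units with Revenue=-4 (Demand = 6, 7, 5): Profit = 24, 26, 22, mean 24.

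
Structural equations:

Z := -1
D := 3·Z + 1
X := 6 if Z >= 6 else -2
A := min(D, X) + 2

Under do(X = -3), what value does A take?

The intervention breaks the incoming arrows to X: X := 6 if Z >= 6 else -2 no longer applies, and X = -3.
D = 3·Z + 1  [with Z=-1]  = -2
A = min(D, X) + 2  [with D=-2, X=-3]  = -1

-1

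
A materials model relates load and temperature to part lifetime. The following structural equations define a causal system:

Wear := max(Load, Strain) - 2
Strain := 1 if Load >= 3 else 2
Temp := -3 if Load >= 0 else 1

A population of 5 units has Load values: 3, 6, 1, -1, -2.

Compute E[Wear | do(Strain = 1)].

The intervention sets Strain=1 in all 5 units regardless of Load. Recomputing Wear per unit gives 1, 4, -1, -1, -1; average 0.4.

0.4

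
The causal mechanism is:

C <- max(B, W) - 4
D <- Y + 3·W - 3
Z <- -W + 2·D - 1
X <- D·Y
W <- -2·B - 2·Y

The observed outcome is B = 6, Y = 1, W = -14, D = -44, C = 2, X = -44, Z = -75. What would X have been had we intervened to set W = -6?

The intervention breaks the incoming arrows to W: W <- -2·B - 2·Y no longer applies, and W = -6.
D = Y + 3·W - 3  [with Y=1, W=-6]  = -20
X = D·Y  [with D=-20, Y=1]  = -20

-20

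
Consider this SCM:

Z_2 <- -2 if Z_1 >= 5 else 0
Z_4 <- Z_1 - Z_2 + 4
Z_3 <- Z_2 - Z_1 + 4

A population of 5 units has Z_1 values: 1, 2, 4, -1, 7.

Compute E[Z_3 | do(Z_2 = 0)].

The intervention sets Z_2=0 in all 5 units regardless of Z_1. Recomputing Z_3 per unit gives 3, 2, 0, 5, -3; average 1.4.

1.4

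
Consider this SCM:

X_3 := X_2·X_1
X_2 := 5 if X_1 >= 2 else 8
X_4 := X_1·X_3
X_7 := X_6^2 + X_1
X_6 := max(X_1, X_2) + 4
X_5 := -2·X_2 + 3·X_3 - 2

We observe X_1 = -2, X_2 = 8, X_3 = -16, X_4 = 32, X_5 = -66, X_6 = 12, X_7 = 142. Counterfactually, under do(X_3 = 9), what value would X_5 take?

do(X_3=9) replaces the equation X_3 := X_2·X_1 with the constant X_3 = 9.
X_2 = 5 if X_1 >= 2 else 8  [with X_1=-2]  = 8
X_5 = -2·X_2 + 3·X_3 - 2  [with X_2=8, X_3=9]  = 9

9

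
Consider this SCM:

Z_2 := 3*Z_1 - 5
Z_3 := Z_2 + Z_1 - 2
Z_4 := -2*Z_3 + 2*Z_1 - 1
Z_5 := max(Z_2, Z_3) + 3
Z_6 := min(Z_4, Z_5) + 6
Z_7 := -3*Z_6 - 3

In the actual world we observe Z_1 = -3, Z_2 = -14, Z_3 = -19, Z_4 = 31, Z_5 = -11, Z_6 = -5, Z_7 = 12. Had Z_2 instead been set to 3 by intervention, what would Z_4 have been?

Under do(Z_2=3), the mechanism Z_2 := 3*Z_1 - 5 is discarded; Z_2 is fixed at 3.
Z_3 = Z_2 + Z_1 - 2  [with Z_2=3, Z_1=-3]  = -2
Z_4 = -2*Z_3 + 2*Z_1 - 1  [with Z_3=-2, Z_1=-3]  = -3

-3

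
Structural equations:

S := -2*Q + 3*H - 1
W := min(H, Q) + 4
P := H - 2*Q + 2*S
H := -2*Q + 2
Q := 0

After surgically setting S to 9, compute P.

20

Intervening sets S = 9 and removes its equation (S := -2*Q + 3*H - 1).
H = -2*Q + 2  [with Q=0]  = 2
P = H - 2*Q + 2*S  [with H=2, Q=0, S=9]  = 20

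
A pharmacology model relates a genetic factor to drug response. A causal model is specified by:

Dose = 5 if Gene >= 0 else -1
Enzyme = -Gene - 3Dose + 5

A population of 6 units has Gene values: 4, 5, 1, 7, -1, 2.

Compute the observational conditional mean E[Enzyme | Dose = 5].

-13.8

E[Enzyme|Dose=5] averages over only the 5 units with Dose=5 (Gene = 4, 5, 1, 7, 2): Enzyme = -14, -15, -11, -17, -12, mean -13.8.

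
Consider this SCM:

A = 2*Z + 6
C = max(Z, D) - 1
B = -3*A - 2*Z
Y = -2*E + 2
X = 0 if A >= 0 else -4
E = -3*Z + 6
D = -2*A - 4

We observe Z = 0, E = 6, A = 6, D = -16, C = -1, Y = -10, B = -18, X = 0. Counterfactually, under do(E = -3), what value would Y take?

8

Under do(E=-3), the mechanism E = -3*Z + 6 is discarded; E is fixed at -3.
Y = -2*E + 2  [with E=-3]  = 8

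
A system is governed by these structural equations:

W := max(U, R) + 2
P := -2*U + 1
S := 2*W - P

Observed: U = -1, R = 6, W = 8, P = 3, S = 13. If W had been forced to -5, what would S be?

-13

do(W=-5) replaces the equation W := max(U, R) + 2 with the constant W = -5.
P = -2*U + 1  [with U=-1]  = 3
S = 2*W - P  [with W=-5, P=3]  = -13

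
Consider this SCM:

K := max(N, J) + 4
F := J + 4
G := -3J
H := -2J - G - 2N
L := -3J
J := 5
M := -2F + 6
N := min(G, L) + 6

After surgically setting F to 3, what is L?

Intervening sets F = 3 and removes its equation (F := J + 4).
L is not downstream of the intervention, so its value is determined by the original equations.
L = -3J  [with J=5]  = -15

-15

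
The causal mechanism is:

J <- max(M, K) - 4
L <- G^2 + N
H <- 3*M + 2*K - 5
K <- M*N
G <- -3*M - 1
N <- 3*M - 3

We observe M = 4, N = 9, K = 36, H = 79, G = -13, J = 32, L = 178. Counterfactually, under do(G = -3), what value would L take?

18

Under do(G=-3), the mechanism G <- -3*M - 1 is discarded; G is fixed at -3.
N = 3*M - 3  [with M=4]  = 9
L = G^2 + N  [with G=-3, N=9]  = 18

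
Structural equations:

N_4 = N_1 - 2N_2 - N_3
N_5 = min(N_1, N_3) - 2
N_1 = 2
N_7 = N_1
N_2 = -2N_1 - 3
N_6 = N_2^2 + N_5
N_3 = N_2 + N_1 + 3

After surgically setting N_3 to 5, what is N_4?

11

The intervention breaks the incoming arrows to N_3: N_3 = N_2 + N_1 + 3 no longer applies, and N_3 = 5.
N_2 = -2N_1 - 3  [with N_1=2]  = -7
N_4 = N_1 - 2N_2 - N_3  [with N_1=2, N_2=-7, N_3=5]  = 11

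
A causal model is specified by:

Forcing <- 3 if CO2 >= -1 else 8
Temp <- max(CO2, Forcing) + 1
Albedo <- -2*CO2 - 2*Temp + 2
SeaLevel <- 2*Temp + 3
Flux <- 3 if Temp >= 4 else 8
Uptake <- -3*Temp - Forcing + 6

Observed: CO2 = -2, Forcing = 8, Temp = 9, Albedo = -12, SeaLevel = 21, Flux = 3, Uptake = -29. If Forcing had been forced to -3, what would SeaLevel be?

1

do(Forcing=-3) replaces the equation Forcing <- 3 if CO2 >= -1 else 8 with the constant Forcing = -3.
Temp = max(CO2, Forcing) + 1  [with CO2=-2, Forcing=-3]  = -1
SeaLevel = 2*Temp + 3  [with Temp=-1]  = 1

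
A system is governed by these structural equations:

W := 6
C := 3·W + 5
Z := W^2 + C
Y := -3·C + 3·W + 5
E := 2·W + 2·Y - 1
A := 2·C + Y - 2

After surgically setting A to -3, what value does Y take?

-46

do(A=-3) replaces the equation A := 2·C + Y - 2 with the constant A = -3.
No directed path runs from A to Y, so Y keeps its natural value.
C = 3·W + 5  [with W=6]  = 23
Y = -3·C + 3·W + 5  [with C=23, W=6]  = -46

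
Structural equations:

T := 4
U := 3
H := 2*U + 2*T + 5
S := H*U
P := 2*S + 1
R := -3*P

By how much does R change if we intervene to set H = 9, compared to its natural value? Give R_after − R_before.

The intervention breaks the incoming arrows to H: H := 2*U + 2*T + 5 no longer applies, and H = 9.
S = H*U  [with H=9, U=3]  = 27
P = 2*S + 1  [with S=27]  = 55
R = -3*P  [with P=55]  = -165
Without intervention: H = 2*U + 2*T + 5  [with U=3, T=4]  = 19; S = H*U  [with H=19, U=3]  = 57; P = 2*S + 1  [with S=57]  = 115; R = -3*P  [with P=115]  = -345.
Change = -165 − (-345) = 180.

180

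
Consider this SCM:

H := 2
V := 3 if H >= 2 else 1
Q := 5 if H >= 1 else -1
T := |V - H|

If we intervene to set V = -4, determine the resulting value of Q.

5

The intervention breaks the incoming arrows to V: V := 3 if H >= 2 else 1 no longer applies, and V = -4.
Since Q is not a descendant of the intervened variable, it is unaffected.
Q = 5 if H >= 1 else -1  [with H=2]  = 5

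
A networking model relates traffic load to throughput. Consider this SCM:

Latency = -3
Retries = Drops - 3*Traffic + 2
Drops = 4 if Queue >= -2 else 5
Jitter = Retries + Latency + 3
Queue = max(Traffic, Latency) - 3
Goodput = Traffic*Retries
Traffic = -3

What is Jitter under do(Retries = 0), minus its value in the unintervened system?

The intervention breaks the incoming arrows to Retries: Retries = Drops - 3*Traffic + 2 no longer applies, and Retries = 0.
Jitter = Retries + Latency + 3  [with Retries=0, Latency=-3]  = 0
Without intervention: Queue = max(Traffic, Latency) - 3  [with Traffic=-3, Latency=-3]  = -6; Drops = 4 if Queue >= -2 else 5  [with Queue=-6]  = 5; Retries = Drops - 3*Traffic + 2  [with Drops=5, Traffic=-3]  = 16; Jitter = Retries + Latency + 3  [with Retries=16, Latency=-3]  = 16.
Change = 0 − 16 = -16.

-16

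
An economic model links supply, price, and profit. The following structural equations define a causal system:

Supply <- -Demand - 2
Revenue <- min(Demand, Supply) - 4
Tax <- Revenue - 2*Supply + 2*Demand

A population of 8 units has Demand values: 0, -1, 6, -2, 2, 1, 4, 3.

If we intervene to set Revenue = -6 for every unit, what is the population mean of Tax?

4.5

Under do(Revenue=-6), Revenue's equation is replaced by Revenue=-6 for every unit. Per-unit Tax: -2, -6, 22, -10, 6, 2, 14, 10. Mean = 4.5.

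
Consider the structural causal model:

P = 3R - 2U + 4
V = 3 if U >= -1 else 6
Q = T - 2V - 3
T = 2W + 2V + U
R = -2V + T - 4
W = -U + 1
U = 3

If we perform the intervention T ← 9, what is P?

-5

Under do(T=9), the mechanism T = 2W + 2V + U is discarded; T is fixed at 9.
V = 3 if U >= -1 else 6  [with U=3]  = 3
R = -2V + T - 4  [with V=3, T=9]  = -1
P = 3R - 2U + 4  [with R=-1, U=3]  = -5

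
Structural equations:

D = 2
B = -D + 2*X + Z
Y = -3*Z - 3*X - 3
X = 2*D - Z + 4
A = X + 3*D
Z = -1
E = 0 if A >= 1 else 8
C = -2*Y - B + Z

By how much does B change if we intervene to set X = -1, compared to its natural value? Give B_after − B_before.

-20

do(X=-1) replaces the equation X = 2*D - Z + 4 with the constant X = -1.
B = -D + 2*X + Z  [with D=2, X=-1, Z=-1]  = -5
Without intervention: X = 2*D - Z + 4  [with D=2, Z=-1]  = 9; B = -D + 2*X + Z  [with D=2, X=9, Z=-1]  = 15.
Change = -5 − 15 = -20.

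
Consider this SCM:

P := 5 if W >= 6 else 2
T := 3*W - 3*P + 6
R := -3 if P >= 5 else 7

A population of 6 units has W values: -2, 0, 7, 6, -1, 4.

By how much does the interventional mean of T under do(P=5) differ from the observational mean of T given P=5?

-12.5

Every unit gets P=5 under the intervention. T values become -15, -9, 12, 9, -12, 3; E[T|do(P=5)] = -2.
Observing P=5 restricts to units where P's equation naturally yields 5: W ∈ {7, 6}. In that subpopulation T = 12, 9, mean 10.5.
Difference = -2 − 10.5 = -12.5.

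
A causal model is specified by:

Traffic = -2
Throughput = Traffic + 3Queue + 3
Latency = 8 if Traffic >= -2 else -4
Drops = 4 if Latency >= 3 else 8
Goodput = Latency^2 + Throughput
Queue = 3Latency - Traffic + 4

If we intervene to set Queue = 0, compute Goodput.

65

The intervention breaks the incoming arrows to Queue: Queue = 3Latency - Traffic + 4 no longer applies, and Queue = 0.
Latency = 8 if Traffic >= -2 else -4  [with Traffic=-2]  = 8
Throughput = Traffic + 3Queue + 3  [with Traffic=-2, Queue=0]  = 1
Goodput = Latency^2 + Throughput  [with Latency=8, Throughput=1]  = 65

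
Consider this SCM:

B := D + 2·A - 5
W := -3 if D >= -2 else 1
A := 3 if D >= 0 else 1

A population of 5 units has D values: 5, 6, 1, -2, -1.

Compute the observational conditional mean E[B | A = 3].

5

E[B|A=3] averages over only the 3 units with A=3 (D = 5, 6, 1): B = 6, 7, 2, mean 5.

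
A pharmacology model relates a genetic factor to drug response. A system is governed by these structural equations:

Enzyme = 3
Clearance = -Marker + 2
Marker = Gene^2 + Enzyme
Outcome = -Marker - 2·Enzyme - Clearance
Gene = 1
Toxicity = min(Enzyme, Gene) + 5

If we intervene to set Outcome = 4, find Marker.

4

do(Outcome=4) replaces the equation Outcome = -Marker - 2·Enzyme - Clearance with the constant Outcome = 4.
Marker is not downstream of the intervention, so its value is determined by the original equations.
Marker = Gene^2 + Enzyme  [with Gene=1, Enzyme=3]  = 4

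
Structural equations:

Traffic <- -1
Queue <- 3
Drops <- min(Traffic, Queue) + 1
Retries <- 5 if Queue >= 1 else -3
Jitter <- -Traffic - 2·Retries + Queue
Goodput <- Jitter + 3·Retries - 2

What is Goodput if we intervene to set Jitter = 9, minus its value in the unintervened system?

15

The intervention breaks the incoming arrows to Jitter: Jitter <- -Traffic - 2·Retries + Queue no longer applies, and Jitter = 9.
Retries = 5 if Queue >= 1 else -3  [with Queue=3]  = 5
Goodput = Jitter + 3·Retries - 2  [with Jitter=9, Retries=5]  = 22
Without intervention: Retries = 5 if Queue >= 1 else -3  [with Queue=3]  = 5; Jitter = -Traffic - 2·Retries + Queue  [with Traffic=-1, Retries=5, Queue=3]  = -6; Goodput = Jitter + 3·Retries - 2  [with Jitter=-6, Retries=5]  = 7.
Change = 22 − 7 = 15.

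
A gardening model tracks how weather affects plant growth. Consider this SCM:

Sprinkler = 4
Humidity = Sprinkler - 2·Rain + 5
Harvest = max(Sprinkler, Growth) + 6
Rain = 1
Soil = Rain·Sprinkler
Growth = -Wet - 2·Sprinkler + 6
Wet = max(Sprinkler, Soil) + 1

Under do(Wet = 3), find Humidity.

Under do(Wet=3), the mechanism Wet = max(Sprinkler, Soil) + 1 is discarded; Wet is fixed at 3.
Since Humidity is not a descendant of the intervened variable, it is unaffected.
Humidity = Sprinkler - 2·Rain + 5  [with Sprinkler=4, Rain=1]  = 7

7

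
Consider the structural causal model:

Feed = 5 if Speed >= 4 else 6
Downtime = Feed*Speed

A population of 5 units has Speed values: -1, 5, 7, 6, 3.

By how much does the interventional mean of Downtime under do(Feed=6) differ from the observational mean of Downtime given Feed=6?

18

Under do(Feed=6), Feed's equation is replaced by Feed=6 for every unit. Per-unit Downtime: -6, 30, 42, 36, 18. Mean = 24.
E[Downtime|Feed=6] averages over only the 2 units with Feed=6 (Speed = -1, 3): Downtime = -6, 18, mean 6.
Difference = 24 − 6 = 18.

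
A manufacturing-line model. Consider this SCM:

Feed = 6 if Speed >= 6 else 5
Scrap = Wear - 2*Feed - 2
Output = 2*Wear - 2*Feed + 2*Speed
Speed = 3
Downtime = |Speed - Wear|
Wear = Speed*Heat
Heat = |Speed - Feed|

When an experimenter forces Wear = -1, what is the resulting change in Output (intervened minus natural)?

Under do(Wear=-1), the mechanism Wear = Speed*Heat is discarded; Wear is fixed at -1.
Feed = 6 if Speed >= 6 else 5  [with Speed=3]  = 5
Output = 2*Wear - 2*Feed + 2*Speed  [with Wear=-1, Feed=5, Speed=3]  = -6
Without intervention: Feed = 6 if Speed >= 6 else 5  [with Speed=3]  = 5; Heat = |Speed - Feed|  [with Speed=3, Feed=5]  = 2; Wear = Speed*Heat  [with Speed=3, Heat=2]  = 6; Output = 2*Wear - 2*Feed + 2*Speed  [with Wear=6, Feed=5, Speed=3]  = 8.
Change = -6 − 8 = -14.

-14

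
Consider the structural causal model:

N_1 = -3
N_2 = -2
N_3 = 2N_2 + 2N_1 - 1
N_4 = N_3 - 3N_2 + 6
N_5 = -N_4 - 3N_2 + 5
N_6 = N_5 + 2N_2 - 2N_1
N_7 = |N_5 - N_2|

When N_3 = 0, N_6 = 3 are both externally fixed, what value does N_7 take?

1

Under do(N_3 = 0, N_6 = 3), each intervened variable's structural equation is replaced by its fixed value.
N_4 = N_3 - 3N_2 + 6  [with N_3=0, N_2=-2]  = 12
N_5 = -N_4 - 3N_2 + 5  [with N_4=12, N_2=-2]  = -1
N_7 = |N_5 - N_2|  [with N_5=-1, N_2=-2]  = 1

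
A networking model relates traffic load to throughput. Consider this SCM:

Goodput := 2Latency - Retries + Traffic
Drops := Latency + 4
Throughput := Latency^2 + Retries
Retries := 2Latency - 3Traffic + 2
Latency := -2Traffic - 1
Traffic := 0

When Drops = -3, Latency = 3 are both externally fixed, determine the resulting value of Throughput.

Setting Drops = -3, Latency = 3 by intervention discards those variables' equations.
Retries = 2Latency - 3Traffic + 2  [with Latency=3, Traffic=0]  = 8
Throughput = Latency^2 + Retries  [with Latency=3, Retries=8]  = 17

17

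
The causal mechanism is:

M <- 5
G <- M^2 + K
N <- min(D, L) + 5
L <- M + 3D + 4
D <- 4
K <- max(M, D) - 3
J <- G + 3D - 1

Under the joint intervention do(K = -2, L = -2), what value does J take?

Setting K = -2, L = -2 by intervention discards those variables' equations.
G = M^2 + K  [with M=5, K=-2]  = 23
J = G + 3D - 1  [with G=23, D=4]  = 34

34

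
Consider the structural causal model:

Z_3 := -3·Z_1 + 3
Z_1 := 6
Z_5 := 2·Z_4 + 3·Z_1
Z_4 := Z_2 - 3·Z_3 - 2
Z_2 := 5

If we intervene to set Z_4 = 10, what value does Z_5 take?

38

Intervening sets Z_4 = 10 and removes its equation (Z_4 := Z_2 - 3·Z_3 - 2).
Z_5 = 2·Z_4 + 3·Z_1  [with Z_4=10, Z_1=6]  = 38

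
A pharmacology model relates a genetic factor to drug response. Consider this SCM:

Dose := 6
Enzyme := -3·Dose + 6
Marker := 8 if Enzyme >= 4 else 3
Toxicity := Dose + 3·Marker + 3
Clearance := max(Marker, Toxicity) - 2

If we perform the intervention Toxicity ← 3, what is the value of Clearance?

1

Intervening sets Toxicity = 3 and removes its equation (Toxicity := Dose + 3·Marker + 3).
Enzyme = -3·Dose + 6  [with Dose=6]  = -12
Marker = 8 if Enzyme >= 4 else 3  [with Enzyme=-12]  = 3
Clearance = max(Marker, Toxicity) - 2  [with Marker=3, Toxicity=3]  = 1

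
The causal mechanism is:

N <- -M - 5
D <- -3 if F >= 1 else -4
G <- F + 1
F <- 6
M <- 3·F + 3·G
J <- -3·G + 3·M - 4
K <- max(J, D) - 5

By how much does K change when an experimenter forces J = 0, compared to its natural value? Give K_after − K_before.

-92

The intervention breaks the incoming arrows to J: J <- -3·G + 3·M - 4 no longer applies, and J = 0.
D = -3 if F >= 1 else -4  [with F=6]  = -3
K = max(J, D) - 5  [with J=0, D=-3]  = -5
Without intervention: G = F + 1  [with F=6]  = 7; M = 3·F + 3·G  [with F=6, G=7]  = 39; D = -3 if F >= 1 else -4  [with F=6]  = -3; J = -3·G + 3·M - 4  [with G=7, M=39]  = 92; K = max(J, D) - 5  [with J=92, D=-3]  = 87.
Change = -5 − 87 = -92.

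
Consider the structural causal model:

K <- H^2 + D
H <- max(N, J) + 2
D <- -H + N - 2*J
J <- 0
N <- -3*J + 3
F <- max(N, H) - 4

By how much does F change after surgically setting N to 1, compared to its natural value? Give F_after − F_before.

-2

Under do(N=1), the mechanism N <- -3*J + 3 is discarded; N is fixed at 1.
H = max(N, J) + 2  [with N=1, J=0]  = 3
F = max(N, H) - 4  [with N=1, H=3]  = -1
Without intervention: N = -3*J + 3  [with J=0]  = 3; H = max(N, J) + 2  [with N=3, J=0]  = 5; F = max(N, H) - 4  [with N=3, H=5]  = 1.
Change = -1 − 1 = -2.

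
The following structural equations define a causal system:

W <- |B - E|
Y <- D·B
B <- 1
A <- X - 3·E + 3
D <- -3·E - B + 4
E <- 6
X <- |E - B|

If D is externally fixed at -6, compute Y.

-6

do(D=-6) replaces the equation D <- -3·E - B + 4 with the constant D = -6.
Y = D·B  [with D=-6, B=1]  = -6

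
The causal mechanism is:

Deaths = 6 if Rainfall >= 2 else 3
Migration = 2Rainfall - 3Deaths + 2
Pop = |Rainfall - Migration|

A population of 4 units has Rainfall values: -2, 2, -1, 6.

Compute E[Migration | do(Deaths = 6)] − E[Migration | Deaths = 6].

Under do(Deaths=6), Deaths's equation is replaced by Deaths=6 for every unit. Per-unit Migration: -20, -12, -18, -4. Mean = -13.5.
Conditioning on Deaths=6 selects the 2 unit(s) with Rainfall ∈ {2, 6}. Their Migration values: -12, -4. Mean = -8.
Difference = -13.5 − (-8) = -5.5.

-5.5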